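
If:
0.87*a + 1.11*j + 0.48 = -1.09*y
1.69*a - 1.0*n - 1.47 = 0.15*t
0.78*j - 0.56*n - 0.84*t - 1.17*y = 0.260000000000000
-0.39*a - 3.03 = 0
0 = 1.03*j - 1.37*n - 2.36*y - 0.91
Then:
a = -7.77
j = -1.47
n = -14.26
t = -2.27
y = 7.25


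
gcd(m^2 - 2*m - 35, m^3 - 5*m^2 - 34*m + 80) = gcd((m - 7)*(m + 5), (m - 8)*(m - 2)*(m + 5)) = m + 5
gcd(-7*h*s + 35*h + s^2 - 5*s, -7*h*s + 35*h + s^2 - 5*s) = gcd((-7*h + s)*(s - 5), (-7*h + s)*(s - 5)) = -7*h*s + 35*h + s^2 - 5*s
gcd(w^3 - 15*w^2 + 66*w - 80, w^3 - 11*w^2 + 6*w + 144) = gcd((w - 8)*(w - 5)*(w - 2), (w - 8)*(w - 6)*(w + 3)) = w - 8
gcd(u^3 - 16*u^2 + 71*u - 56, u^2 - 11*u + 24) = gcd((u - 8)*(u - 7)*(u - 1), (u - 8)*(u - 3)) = u - 8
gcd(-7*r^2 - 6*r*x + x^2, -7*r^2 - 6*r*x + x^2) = -7*r^2 - 6*r*x + x^2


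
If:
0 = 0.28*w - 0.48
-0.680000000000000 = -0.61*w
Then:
No Solution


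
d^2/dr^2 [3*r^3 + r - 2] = 18*r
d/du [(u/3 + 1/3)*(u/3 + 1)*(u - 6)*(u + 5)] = 4*u^3/9 + u^2 - 62*u/9 - 41/3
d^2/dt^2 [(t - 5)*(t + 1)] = 2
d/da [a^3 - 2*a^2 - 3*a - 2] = 3*a^2 - 4*a - 3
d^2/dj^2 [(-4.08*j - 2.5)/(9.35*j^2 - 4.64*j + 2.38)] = (-(4.08*j + 2.5)*(18.7*j - 4.64)*(37.4*j - 9.28) + (228.888*j + 8.8876)*(9.35*j^2 - 4.64*j + 2.38))/(9.35*j^2 - 4.64*j + 2.38)^3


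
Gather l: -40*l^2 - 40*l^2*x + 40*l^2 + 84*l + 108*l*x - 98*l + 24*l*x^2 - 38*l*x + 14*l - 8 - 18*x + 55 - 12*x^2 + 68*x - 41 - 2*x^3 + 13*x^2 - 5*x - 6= -40*l^2*x + l*(24*x^2 + 70*x) - 2*x^3 + x^2 + 45*x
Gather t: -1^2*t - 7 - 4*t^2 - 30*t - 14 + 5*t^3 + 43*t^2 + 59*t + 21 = 5*t^3 + 39*t^2 + 28*t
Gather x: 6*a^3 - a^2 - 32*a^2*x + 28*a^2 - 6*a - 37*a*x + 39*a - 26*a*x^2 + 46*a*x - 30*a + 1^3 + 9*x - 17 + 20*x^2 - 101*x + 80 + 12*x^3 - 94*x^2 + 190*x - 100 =6*a^3 + 27*a^2 + 3*a + 12*x^3 + x^2*(-26*a - 74) + x*(-32*a^2 + 9*a + 98) - 36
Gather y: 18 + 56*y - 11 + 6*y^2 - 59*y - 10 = 6*y^2 - 3*y - 3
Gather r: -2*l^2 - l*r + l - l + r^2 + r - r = -2*l^2 - l*r + r^2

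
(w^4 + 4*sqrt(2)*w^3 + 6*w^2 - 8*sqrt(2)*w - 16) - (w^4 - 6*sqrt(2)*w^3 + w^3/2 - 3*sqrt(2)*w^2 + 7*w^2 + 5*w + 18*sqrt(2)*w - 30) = -w^3/2 + 10*sqrt(2)*w^3 - w^2 + 3*sqrt(2)*w^2 - 26*sqrt(2)*w - 5*w + 14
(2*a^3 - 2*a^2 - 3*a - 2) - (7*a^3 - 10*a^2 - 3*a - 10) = -5*a^3 + 8*a^2 + 8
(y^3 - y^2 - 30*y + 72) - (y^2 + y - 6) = y^3 - 2*y^2 - 31*y + 78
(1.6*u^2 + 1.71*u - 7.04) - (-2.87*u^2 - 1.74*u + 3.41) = 4.47*u^2 + 3.45*u - 10.45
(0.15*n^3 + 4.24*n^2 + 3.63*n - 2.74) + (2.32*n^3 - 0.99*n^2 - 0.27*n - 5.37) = 2.47*n^3 + 3.25*n^2 + 3.36*n - 8.11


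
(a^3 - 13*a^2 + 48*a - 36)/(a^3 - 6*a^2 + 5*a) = (a^2 - 12*a + 36)/(a*(a - 5))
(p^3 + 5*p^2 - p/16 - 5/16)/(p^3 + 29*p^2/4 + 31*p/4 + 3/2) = (4*p^2 + 19*p - 5)/(4*(p^2 + 7*p + 6))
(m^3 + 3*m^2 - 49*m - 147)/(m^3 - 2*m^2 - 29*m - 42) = (m + 7)/(m + 2)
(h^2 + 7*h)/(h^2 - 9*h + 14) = h*(h + 7)/(h^2 - 9*h + 14)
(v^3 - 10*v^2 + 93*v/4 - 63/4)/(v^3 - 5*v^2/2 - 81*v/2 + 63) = (v - 3/2)/(v + 6)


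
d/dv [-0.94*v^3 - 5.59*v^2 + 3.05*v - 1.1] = -2.82*v^2 - 11.18*v + 3.05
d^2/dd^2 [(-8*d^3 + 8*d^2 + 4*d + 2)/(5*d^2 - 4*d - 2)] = 4*(26*d^3 + 99*d^2 - 48*d + 26)/(125*d^6 - 300*d^5 + 90*d^4 + 176*d^3 - 36*d^2 - 48*d - 8)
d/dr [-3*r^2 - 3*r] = -6*r - 3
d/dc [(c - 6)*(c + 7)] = 2*c + 1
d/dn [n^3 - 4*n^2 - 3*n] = 3*n^2 - 8*n - 3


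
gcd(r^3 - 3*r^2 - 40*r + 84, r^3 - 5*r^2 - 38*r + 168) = r^2 - r - 42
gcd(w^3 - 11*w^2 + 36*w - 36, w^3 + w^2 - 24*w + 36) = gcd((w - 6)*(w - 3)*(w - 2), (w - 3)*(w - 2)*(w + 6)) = w^2 - 5*w + 6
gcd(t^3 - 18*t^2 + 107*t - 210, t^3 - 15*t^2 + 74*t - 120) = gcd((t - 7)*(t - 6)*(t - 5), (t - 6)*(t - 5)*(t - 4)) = t^2 - 11*t + 30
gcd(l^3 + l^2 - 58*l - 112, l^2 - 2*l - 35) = 1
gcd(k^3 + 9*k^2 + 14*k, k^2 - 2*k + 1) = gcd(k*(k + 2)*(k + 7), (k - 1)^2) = 1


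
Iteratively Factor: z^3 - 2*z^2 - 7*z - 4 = (z + 1)*(z^2 - 3*z - 4) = (z - 4)*(z + 1)*(z + 1)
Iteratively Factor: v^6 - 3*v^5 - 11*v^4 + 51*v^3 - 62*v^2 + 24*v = (v)*(v^5 - 3*v^4 - 11*v^3 + 51*v^2 - 62*v + 24) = v*(v - 1)*(v^4 - 2*v^3 - 13*v^2 + 38*v - 24) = v*(v - 3)*(v - 1)*(v^3 + v^2 - 10*v + 8) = v*(v - 3)*(v - 1)^2*(v^2 + 2*v - 8) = v*(v - 3)*(v - 2)*(v - 1)^2*(v + 4)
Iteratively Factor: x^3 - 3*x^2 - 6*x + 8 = (x - 4)*(x^2 + x - 2) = (x - 4)*(x + 2)*(x - 1)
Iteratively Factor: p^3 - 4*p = (p - 2)*(p^2 + 2*p) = (p - 2)*(p + 2)*(p)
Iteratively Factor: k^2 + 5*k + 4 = (k + 1)*(k + 4)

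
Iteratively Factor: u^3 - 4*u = (u - 2)*(u^2 + 2*u) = u*(u - 2)*(u + 2)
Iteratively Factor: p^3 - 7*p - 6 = (p - 3)*(p^2 + 3*p + 2) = (p - 3)*(p + 2)*(p + 1)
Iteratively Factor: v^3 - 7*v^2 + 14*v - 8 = (v - 4)*(v^2 - 3*v + 2) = (v - 4)*(v - 1)*(v - 2)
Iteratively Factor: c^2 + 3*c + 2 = (c + 2)*(c + 1)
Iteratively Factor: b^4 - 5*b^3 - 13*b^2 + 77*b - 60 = (b - 3)*(b^3 - 2*b^2 - 19*b + 20) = (b - 5)*(b - 3)*(b^2 + 3*b - 4) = (b - 5)*(b - 3)*(b + 4)*(b - 1)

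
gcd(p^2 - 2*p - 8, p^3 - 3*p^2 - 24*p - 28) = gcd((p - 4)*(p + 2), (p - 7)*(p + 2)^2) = p + 2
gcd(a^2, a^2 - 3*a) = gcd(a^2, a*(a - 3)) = a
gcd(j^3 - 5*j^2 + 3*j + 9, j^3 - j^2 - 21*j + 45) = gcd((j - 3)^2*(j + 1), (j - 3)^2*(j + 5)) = j^2 - 6*j + 9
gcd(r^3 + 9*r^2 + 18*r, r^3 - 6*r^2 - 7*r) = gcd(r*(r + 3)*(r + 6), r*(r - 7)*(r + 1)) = r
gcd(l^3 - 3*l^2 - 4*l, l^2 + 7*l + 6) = l + 1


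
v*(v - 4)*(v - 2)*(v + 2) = v^4 - 4*v^3 - 4*v^2 + 16*v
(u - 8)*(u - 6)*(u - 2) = u^3 - 16*u^2 + 76*u - 96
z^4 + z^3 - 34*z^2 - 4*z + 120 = (z - 5)*(z - 2)*(z + 2)*(z + 6)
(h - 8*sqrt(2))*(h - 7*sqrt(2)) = h^2 - 15*sqrt(2)*h + 112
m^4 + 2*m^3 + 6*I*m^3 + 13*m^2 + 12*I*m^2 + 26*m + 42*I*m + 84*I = (m + 2)*(m - 3*I)*(m + 2*I)*(m + 7*I)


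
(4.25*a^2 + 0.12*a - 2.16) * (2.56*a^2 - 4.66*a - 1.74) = 10.88*a^4 - 19.4978*a^3 - 13.4838*a^2 + 9.8568*a + 3.7584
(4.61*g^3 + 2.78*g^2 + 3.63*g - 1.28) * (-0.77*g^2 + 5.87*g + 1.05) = -3.5497*g^5 + 24.9201*g^4 + 18.364*g^3 + 25.2127*g^2 - 3.7021*g - 1.344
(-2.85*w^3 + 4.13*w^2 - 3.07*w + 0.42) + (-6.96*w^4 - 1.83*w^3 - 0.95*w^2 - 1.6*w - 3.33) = -6.96*w^4 - 4.68*w^3 + 3.18*w^2 - 4.67*w - 2.91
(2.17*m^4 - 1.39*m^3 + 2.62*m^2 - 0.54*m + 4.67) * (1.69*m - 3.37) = 3.6673*m^5 - 9.662*m^4 + 9.1121*m^3 - 9.742*m^2 + 9.7121*m - 15.7379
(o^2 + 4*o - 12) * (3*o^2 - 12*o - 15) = 3*o^4 - 99*o^2 + 84*o + 180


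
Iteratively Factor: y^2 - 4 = (y - 2)*(y + 2)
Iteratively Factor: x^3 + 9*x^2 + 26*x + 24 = (x + 3)*(x^2 + 6*x + 8) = (x + 2)*(x + 3)*(x + 4)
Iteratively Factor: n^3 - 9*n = (n - 3)*(n^2 + 3*n) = n*(n - 3)*(n + 3)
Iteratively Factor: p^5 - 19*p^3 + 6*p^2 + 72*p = (p - 3)*(p^4 + 3*p^3 - 10*p^2 - 24*p) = p*(p - 3)*(p^3 + 3*p^2 - 10*p - 24) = p*(p - 3)*(p + 4)*(p^2 - p - 6) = p*(p - 3)*(p + 2)*(p + 4)*(p - 3)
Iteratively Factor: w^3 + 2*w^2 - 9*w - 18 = (w + 3)*(w^2 - w - 6) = (w - 3)*(w + 3)*(w + 2)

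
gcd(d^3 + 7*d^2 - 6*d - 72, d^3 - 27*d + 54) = d^2 + 3*d - 18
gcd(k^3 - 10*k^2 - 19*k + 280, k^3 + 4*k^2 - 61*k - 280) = k^2 - 3*k - 40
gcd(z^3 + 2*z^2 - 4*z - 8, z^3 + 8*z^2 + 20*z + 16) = z^2 + 4*z + 4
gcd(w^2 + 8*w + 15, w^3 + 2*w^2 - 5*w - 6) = w + 3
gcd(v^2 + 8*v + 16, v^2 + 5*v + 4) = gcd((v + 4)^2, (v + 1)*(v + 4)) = v + 4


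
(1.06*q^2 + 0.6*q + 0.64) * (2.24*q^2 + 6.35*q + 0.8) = 2.3744*q^4 + 8.075*q^3 + 6.0916*q^2 + 4.544*q + 0.512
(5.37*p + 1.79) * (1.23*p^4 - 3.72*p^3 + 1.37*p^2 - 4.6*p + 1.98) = 6.6051*p^5 - 17.7747*p^4 + 0.6981*p^3 - 22.2497*p^2 + 2.3986*p + 3.5442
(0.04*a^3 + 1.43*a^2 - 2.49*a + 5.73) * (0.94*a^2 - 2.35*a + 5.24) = 0.0376*a^5 + 1.2502*a^4 - 5.4915*a^3 + 18.7309*a^2 - 26.5131*a + 30.0252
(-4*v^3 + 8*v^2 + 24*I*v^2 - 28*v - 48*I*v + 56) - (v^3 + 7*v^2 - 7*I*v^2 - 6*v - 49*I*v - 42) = -5*v^3 + v^2 + 31*I*v^2 - 22*v + I*v + 98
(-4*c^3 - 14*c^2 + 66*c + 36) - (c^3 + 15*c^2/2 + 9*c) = -5*c^3 - 43*c^2/2 + 57*c + 36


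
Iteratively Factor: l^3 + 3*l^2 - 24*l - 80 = (l + 4)*(l^2 - l - 20) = (l + 4)^2*(l - 5)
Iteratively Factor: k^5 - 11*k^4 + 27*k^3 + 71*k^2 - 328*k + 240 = (k - 5)*(k^4 - 6*k^3 - 3*k^2 + 56*k - 48) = (k - 5)*(k - 4)*(k^3 - 2*k^2 - 11*k + 12) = (k - 5)*(k - 4)*(k + 3)*(k^2 - 5*k + 4) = (k - 5)*(k - 4)^2*(k + 3)*(k - 1)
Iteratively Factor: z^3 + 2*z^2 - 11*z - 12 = (z + 4)*(z^2 - 2*z - 3) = (z - 3)*(z + 4)*(z + 1)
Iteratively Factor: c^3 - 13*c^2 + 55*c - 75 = (c - 5)*(c^2 - 8*c + 15) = (c - 5)*(c - 3)*(c - 5)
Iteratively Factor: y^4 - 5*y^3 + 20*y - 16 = (y - 2)*(y^3 - 3*y^2 - 6*y + 8) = (y - 2)*(y - 1)*(y^2 - 2*y - 8) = (y - 4)*(y - 2)*(y - 1)*(y + 2)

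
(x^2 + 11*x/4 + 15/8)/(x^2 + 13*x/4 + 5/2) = (x + 3/2)/(x + 2)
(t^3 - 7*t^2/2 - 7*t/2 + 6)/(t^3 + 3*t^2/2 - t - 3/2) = (t - 4)/(t + 1)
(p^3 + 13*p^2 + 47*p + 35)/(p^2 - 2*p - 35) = (p^2 + 8*p + 7)/(p - 7)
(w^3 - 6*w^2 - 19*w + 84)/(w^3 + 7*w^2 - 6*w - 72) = (w - 7)/(w + 6)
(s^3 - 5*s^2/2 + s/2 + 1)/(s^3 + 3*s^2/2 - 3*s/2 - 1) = (s - 2)/(s + 2)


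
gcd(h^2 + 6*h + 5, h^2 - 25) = h + 5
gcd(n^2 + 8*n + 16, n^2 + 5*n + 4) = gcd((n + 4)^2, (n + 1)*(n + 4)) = n + 4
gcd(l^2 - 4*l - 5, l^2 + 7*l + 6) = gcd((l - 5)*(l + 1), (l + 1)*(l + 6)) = l + 1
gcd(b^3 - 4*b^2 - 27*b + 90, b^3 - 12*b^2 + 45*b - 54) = b^2 - 9*b + 18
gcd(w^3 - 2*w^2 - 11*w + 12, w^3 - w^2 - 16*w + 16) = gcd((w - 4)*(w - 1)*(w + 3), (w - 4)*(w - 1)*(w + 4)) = w^2 - 5*w + 4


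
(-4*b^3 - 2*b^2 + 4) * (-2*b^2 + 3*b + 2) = 8*b^5 - 8*b^4 - 14*b^3 - 12*b^2 + 12*b + 8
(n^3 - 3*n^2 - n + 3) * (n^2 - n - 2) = n^5 - 4*n^4 + 10*n^2 - n - 6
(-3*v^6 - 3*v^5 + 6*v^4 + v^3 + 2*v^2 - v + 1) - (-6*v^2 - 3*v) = -3*v^6 - 3*v^5 + 6*v^4 + v^3 + 8*v^2 + 2*v + 1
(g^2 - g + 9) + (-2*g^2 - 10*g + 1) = -g^2 - 11*g + 10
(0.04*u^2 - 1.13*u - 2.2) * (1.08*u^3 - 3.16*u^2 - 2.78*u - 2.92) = 0.0432*u^5 - 1.3468*u^4 + 1.0836*u^3 + 9.9766*u^2 + 9.4156*u + 6.424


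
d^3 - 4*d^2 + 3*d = d*(d - 3)*(d - 1)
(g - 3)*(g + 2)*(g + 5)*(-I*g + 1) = -I*g^4 + g^3 - 4*I*g^3 + 4*g^2 + 11*I*g^2 - 11*g + 30*I*g - 30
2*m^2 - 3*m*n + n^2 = (-2*m + n)*(-m + n)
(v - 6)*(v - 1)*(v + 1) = v^3 - 6*v^2 - v + 6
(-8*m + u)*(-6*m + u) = 48*m^2 - 14*m*u + u^2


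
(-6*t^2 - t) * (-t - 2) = 6*t^3 + 13*t^2 + 2*t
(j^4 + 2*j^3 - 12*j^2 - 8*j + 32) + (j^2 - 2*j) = j^4 + 2*j^3 - 11*j^2 - 10*j + 32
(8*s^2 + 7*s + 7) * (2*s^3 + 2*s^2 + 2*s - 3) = 16*s^5 + 30*s^4 + 44*s^3 + 4*s^2 - 7*s - 21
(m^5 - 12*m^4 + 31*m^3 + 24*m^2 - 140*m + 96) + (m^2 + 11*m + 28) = m^5 - 12*m^4 + 31*m^3 + 25*m^2 - 129*m + 124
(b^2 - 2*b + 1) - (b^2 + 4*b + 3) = -6*b - 2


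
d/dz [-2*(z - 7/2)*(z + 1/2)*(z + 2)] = -6*z^2 + 4*z + 31/2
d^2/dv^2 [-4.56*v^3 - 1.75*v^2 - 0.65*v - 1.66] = -27.36*v - 3.5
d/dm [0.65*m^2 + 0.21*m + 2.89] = 1.3*m + 0.21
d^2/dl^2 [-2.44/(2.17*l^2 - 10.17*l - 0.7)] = (-22.979432*l^2 + 107.696232*l + 2.44*(4.34*l - 10.17)*(8.68*l - 20.34) + 7.41272)/(-2.17*l^2 + 10.17*l + 0.7)^3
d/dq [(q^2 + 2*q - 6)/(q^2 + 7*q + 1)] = (5*q^2 + 14*q + 44)/(q^4 + 14*q^3 + 51*q^2 + 14*q + 1)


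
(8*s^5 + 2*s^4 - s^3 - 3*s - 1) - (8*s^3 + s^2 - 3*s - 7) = 8*s^5 + 2*s^4 - 9*s^3 - s^2 + 6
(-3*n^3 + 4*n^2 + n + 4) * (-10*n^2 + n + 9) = 30*n^5 - 43*n^4 - 33*n^3 - 3*n^2 + 13*n + 36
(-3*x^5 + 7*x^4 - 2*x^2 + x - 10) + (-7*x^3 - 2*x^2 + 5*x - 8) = -3*x^5 + 7*x^4 - 7*x^3 - 4*x^2 + 6*x - 18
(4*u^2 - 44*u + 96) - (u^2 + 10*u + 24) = 3*u^2 - 54*u + 72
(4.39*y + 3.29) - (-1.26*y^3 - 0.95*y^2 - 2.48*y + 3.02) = 1.26*y^3 + 0.95*y^2 + 6.87*y + 0.27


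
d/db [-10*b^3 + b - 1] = 1 - 30*b^2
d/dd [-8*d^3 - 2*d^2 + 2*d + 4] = -24*d^2 - 4*d + 2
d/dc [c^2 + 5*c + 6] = 2*c + 5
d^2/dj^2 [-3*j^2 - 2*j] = -6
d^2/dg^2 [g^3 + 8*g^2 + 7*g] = 6*g + 16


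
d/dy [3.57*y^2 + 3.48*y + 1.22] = 7.14*y + 3.48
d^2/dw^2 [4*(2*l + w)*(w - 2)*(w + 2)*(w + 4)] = 48*l*w + 64*l + 48*w^2 + 96*w - 32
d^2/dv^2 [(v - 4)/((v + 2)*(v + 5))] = 2*(v^3 - 12*v^2 - 114*v - 226)/(v^6 + 21*v^5 + 177*v^4 + 763*v^3 + 1770*v^2 + 2100*v + 1000)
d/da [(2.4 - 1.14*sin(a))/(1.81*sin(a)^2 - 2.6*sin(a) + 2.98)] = (2.0634*sin(a)^2 - 8.688*sin(a) + 2.8428)*cos(a)/(3.2761*sin(a)^4 - 9.412*sin(a)^3 + 17.5476*sin(a)^2 - 15.496*sin(a) + 8.8804)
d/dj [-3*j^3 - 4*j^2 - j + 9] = -9*j^2 - 8*j - 1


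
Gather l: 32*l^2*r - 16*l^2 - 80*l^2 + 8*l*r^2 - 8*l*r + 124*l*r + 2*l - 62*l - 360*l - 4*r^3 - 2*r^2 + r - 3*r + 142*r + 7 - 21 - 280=l^2*(32*r - 96) + l*(8*r^2 + 116*r - 420) - 4*r^3 - 2*r^2 + 140*r - 294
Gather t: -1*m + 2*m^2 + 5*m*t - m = 2*m^2 + 5*m*t - 2*m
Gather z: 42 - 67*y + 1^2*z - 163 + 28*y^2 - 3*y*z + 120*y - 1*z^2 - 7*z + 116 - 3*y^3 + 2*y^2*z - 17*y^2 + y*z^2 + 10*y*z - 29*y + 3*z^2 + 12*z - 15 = -3*y^3 + 11*y^2 + 24*y + z^2*(y + 2) + z*(2*y^2 + 7*y + 6) - 20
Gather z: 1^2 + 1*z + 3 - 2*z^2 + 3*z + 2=-2*z^2 + 4*z + 6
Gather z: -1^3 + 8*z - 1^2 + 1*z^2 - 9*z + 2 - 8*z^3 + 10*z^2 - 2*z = -8*z^3 + 11*z^2 - 3*z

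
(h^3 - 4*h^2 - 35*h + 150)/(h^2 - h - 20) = (h^2 + h - 30)/(h + 4)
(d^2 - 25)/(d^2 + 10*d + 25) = (d - 5)/(d + 5)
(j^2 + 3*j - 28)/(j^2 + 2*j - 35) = (j - 4)/(j - 5)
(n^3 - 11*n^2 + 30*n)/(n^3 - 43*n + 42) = n*(n - 5)/(n^2 + 6*n - 7)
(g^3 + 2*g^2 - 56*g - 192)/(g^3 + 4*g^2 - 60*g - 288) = (g + 4)/(g + 6)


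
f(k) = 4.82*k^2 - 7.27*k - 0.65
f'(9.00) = 79.49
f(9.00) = 324.34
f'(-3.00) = -36.19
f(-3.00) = 64.54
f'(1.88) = 10.85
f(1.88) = 2.72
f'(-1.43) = -21.06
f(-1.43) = 19.60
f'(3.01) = 21.75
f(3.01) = 21.14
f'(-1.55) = -22.21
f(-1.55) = 22.20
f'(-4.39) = -49.59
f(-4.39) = 124.16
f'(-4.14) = -47.18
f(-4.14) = 112.06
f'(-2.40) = -30.41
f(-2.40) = 44.56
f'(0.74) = -0.14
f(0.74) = -3.39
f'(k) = 9.64*k - 7.27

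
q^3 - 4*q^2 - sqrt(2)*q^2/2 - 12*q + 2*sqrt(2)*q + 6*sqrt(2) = (q - 6)*(q + 2)*(q - sqrt(2)/2)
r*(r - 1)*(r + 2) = r^3 + r^2 - 2*r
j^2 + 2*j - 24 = (j - 4)*(j + 6)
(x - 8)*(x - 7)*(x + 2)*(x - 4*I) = x^4 - 13*x^3 - 4*I*x^3 + 26*x^2 + 52*I*x^2 + 112*x - 104*I*x - 448*I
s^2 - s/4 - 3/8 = (s - 3/4)*(s + 1/2)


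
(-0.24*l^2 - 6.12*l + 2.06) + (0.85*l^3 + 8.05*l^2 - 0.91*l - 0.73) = 0.85*l^3 + 7.81*l^2 - 7.03*l + 1.33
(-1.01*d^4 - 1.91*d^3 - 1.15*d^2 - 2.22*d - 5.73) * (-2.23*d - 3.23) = 2.2523*d^5 + 7.5216*d^4 + 8.7338*d^3 + 8.6651*d^2 + 19.9485*d + 18.5079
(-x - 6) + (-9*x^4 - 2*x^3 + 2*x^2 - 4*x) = -9*x^4 - 2*x^3 + 2*x^2 - 5*x - 6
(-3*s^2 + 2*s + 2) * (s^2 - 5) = -3*s^4 + 2*s^3 + 17*s^2 - 10*s - 10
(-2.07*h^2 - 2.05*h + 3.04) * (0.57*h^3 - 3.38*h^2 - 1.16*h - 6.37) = -1.1799*h^5 + 5.8281*h^4 + 11.063*h^3 + 5.2887*h^2 + 9.5321*h - 19.3648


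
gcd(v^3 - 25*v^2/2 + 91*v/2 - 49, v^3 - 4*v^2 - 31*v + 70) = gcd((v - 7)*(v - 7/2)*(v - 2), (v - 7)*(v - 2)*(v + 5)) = v^2 - 9*v + 14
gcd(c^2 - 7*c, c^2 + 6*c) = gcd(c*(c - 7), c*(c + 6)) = c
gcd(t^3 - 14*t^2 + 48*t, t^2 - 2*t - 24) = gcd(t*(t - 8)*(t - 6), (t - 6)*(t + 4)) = t - 6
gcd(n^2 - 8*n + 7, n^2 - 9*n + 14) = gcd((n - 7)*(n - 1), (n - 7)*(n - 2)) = n - 7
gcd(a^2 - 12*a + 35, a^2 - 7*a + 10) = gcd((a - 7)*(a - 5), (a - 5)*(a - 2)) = a - 5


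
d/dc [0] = 0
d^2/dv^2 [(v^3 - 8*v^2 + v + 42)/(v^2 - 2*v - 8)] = -6/(v^3 - 12*v^2 + 48*v - 64)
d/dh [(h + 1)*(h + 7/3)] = 2*h + 10/3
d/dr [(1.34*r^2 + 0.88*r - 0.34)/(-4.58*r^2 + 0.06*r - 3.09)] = (4.1108*r^2 - 11.3956*r - 2.6988)/(20.9764*r^4 - 0.5496*r^3 + 28.308*r^2 - 0.3708*r + 9.5481)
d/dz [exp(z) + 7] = exp(z)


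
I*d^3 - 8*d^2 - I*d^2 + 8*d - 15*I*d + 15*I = (d + 3*I)*(d + 5*I)*(I*d - I)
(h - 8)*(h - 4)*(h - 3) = h^3 - 15*h^2 + 68*h - 96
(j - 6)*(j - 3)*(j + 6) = j^3 - 3*j^2 - 36*j + 108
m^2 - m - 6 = (m - 3)*(m + 2)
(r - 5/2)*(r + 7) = r^2 + 9*r/2 - 35/2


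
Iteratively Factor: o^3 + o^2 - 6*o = (o)*(o^2 + o - 6) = o*(o - 2)*(o + 3)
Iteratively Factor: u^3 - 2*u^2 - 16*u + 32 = (u - 4)*(u^2 + 2*u - 8) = (u - 4)*(u + 4)*(u - 2)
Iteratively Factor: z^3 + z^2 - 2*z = (z)*(z^2 + z - 2) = z*(z + 2)*(z - 1)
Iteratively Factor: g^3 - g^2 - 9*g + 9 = (g + 3)*(g^2 - 4*g + 3) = (g - 1)*(g + 3)*(g - 3)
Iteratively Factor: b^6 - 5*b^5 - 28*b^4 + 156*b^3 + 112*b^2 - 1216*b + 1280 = (b - 4)*(b^5 - b^4 - 32*b^3 + 28*b^2 + 224*b - 320) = (b - 4)*(b - 2)*(b^4 + b^3 - 30*b^2 - 32*b + 160) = (b - 4)*(b - 2)*(b + 4)*(b^3 - 3*b^2 - 18*b + 40) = (b - 5)*(b - 4)*(b - 2)*(b + 4)*(b^2 + 2*b - 8) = (b - 5)*(b - 4)*(b - 2)*(b + 4)^2*(b - 2)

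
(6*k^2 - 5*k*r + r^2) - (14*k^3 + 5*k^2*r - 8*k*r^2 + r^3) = -14*k^3 - 5*k^2*r + 6*k^2 + 8*k*r^2 - 5*k*r - r^3 + r^2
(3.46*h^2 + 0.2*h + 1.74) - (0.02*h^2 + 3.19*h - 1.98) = 3.44*h^2 - 2.99*h + 3.72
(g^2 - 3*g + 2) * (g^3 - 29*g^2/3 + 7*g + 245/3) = g^5 - 38*g^4/3 + 38*g^3 + 124*g^2/3 - 231*g + 490/3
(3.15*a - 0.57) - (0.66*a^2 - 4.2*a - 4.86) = -0.66*a^2 + 7.35*a + 4.29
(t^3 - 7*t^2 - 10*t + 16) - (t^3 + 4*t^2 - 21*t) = -11*t^2 + 11*t + 16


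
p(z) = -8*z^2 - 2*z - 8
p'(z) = -16*z - 2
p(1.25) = -23.00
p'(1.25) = -22.00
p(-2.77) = -63.84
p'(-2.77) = 42.32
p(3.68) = -123.70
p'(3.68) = -60.88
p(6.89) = -401.56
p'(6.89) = -112.24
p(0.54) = -11.41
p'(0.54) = -10.64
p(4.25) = -161.00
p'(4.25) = -70.00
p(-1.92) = -33.65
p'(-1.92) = 28.72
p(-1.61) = -25.52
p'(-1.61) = 23.76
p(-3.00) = -74.00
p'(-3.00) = 46.00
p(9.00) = -674.00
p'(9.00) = -146.00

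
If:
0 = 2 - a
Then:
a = 2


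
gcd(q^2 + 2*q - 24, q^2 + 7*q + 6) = q + 6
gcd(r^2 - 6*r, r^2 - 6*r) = r^2 - 6*r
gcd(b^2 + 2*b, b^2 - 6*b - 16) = b + 2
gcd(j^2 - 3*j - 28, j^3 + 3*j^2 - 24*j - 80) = j + 4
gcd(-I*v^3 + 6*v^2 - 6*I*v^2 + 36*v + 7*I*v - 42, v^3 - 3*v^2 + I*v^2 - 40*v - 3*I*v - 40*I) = 1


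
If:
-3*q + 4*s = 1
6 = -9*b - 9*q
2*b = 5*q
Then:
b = -10/21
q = -4/21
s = 3/28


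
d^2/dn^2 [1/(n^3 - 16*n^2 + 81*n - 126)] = 2*((16 - 3*n)*(n^3 - 16*n^2 + 81*n - 126) + (3*n^2 - 32*n + 81)^2)/(n^3 - 16*n^2 + 81*n - 126)^3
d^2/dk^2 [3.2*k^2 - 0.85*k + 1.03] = 6.40000000000000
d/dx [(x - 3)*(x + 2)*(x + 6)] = 3*x^2 + 10*x - 12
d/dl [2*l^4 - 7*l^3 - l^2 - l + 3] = 8*l^3 - 21*l^2 - 2*l - 1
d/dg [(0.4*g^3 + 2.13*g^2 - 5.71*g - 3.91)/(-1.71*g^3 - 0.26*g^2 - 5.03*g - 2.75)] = (3.5383*g^4 - 23.5522*g^3 - 35.5568*g^2 - 13.7482*g - 3.9648)/(2.9241*g^6 + 0.8892*g^5 + 17.2702*g^4 + 12.0206*g^3 + 26.7309*g^2 + 27.665*g + 7.5625)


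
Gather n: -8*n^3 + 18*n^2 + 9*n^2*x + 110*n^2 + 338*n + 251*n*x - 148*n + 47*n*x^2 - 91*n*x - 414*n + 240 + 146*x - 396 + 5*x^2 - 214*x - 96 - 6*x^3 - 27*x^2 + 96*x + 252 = -8*n^3 + n^2*(9*x + 128) + n*(47*x^2 + 160*x - 224) - 6*x^3 - 22*x^2 + 28*x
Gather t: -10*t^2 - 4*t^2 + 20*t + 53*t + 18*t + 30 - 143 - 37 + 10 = -14*t^2 + 91*t - 140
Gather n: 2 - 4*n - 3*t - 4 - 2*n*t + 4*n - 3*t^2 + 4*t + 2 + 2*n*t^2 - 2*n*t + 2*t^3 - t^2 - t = n*(2*t^2 - 4*t) + 2*t^3 - 4*t^2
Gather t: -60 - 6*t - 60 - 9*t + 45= -15*t - 75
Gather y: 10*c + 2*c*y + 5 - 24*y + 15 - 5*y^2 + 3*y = 10*c - 5*y^2 + y*(2*c - 21) + 20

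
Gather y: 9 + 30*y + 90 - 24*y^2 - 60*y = -24*y^2 - 30*y + 99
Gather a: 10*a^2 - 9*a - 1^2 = 10*a^2 - 9*a - 1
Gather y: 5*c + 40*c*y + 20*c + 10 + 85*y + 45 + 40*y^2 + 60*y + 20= 25*c + 40*y^2 + y*(40*c + 145) + 75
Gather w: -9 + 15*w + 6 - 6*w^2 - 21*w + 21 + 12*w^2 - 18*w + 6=6*w^2 - 24*w + 24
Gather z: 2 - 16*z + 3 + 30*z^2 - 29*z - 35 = 30*z^2 - 45*z - 30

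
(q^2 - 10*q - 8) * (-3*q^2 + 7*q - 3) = -3*q^4 + 37*q^3 - 49*q^2 - 26*q + 24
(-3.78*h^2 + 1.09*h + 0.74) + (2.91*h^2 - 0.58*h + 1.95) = -0.87*h^2 + 0.51*h + 2.69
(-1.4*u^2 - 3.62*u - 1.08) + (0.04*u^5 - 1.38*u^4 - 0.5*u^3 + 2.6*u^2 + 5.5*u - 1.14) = 0.04*u^5 - 1.38*u^4 - 0.5*u^3 + 1.2*u^2 + 1.88*u - 2.22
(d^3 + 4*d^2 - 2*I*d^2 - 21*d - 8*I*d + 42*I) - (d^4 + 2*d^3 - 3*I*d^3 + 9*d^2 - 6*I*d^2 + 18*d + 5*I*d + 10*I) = -d^4 - d^3 + 3*I*d^3 - 5*d^2 + 4*I*d^2 - 39*d - 13*I*d + 32*I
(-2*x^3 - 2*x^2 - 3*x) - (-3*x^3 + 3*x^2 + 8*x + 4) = x^3 - 5*x^2 - 11*x - 4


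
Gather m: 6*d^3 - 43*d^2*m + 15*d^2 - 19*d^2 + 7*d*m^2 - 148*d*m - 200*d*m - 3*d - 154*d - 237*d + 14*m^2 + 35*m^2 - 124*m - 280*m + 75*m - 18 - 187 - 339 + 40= 6*d^3 - 4*d^2 - 394*d + m^2*(7*d + 49) + m*(-43*d^2 - 348*d - 329) - 504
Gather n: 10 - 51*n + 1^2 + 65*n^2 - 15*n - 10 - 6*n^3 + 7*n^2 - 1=-6*n^3 + 72*n^2 - 66*n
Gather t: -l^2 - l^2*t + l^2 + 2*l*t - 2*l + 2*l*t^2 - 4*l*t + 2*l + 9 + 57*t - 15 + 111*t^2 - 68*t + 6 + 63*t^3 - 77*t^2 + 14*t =63*t^3 + t^2*(2*l + 34) + t*(-l^2 - 2*l + 3)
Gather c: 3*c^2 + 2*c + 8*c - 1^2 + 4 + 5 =3*c^2 + 10*c + 8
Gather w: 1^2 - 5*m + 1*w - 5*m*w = -5*m + w*(1 - 5*m) + 1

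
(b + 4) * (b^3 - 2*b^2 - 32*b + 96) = b^4 + 2*b^3 - 40*b^2 - 32*b + 384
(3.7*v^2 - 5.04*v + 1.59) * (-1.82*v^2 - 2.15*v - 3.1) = -6.734*v^4 + 1.2178*v^3 - 3.5278*v^2 + 12.2055*v - 4.929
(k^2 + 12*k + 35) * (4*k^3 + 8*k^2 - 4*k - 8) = 4*k^5 + 56*k^4 + 232*k^3 + 224*k^2 - 236*k - 280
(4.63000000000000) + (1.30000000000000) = 5.93000000000000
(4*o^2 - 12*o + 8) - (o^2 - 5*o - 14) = 3*o^2 - 7*o + 22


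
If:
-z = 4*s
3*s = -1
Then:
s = -1/3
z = 4/3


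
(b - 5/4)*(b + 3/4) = b^2 - b/2 - 15/16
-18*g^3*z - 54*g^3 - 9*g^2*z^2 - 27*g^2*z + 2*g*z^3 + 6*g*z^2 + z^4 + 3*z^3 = (-3*g + z)*(2*g + z)*(3*g + z)*(z + 3)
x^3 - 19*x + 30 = (x - 3)*(x - 2)*(x + 5)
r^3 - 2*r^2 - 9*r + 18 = (r - 3)*(r - 2)*(r + 3)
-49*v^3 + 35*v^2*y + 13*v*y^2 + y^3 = (-v + y)*(7*v + y)^2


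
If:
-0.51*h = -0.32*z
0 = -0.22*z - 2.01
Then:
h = -5.73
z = -9.14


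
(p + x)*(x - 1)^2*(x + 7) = p*x^3 + 5*p*x^2 - 13*p*x + 7*p + x^4 + 5*x^3 - 13*x^2 + 7*x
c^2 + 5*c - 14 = (c - 2)*(c + 7)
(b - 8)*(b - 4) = b^2 - 12*b + 32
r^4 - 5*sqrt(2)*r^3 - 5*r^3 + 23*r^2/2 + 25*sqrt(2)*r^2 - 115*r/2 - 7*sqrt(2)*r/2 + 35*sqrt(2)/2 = (r - 5)*(r - 7*sqrt(2)/2)*(r - sqrt(2))*(r - sqrt(2)/2)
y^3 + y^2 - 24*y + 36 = (y - 3)*(y - 2)*(y + 6)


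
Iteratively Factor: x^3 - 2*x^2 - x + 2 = (x - 1)*(x^2 - x - 2) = (x - 2)*(x - 1)*(x + 1)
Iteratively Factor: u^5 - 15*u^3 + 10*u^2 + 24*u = (u - 2)*(u^4 + 2*u^3 - 11*u^2 - 12*u) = (u - 2)*(u + 1)*(u^3 + u^2 - 12*u) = (u - 3)*(u - 2)*(u + 1)*(u^2 + 4*u) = (u - 3)*(u - 2)*(u + 1)*(u + 4)*(u)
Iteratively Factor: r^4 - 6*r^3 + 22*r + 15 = (r - 5)*(r^3 - r^2 - 5*r - 3) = (r - 5)*(r + 1)*(r^2 - 2*r - 3) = (r - 5)*(r - 3)*(r + 1)*(r + 1)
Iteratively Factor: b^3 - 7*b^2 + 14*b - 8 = (b - 1)*(b^2 - 6*b + 8) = (b - 4)*(b - 1)*(b - 2)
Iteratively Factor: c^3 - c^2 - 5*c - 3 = (c + 1)*(c^2 - 2*c - 3) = (c + 1)^2*(c - 3)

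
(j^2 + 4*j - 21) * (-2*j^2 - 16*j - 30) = -2*j^4 - 24*j^3 - 52*j^2 + 216*j + 630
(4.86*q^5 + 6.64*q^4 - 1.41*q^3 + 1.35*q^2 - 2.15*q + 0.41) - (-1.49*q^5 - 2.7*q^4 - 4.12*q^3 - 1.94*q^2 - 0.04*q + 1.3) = 6.35*q^5 + 9.34*q^4 + 2.71*q^3 + 3.29*q^2 - 2.11*q - 0.89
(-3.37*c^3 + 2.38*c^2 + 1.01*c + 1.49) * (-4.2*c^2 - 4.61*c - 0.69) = 14.154*c^5 + 5.5397*c^4 - 12.8885*c^3 - 12.5563*c^2 - 7.5658*c - 1.0281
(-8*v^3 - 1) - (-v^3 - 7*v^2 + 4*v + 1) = -7*v^3 + 7*v^2 - 4*v - 2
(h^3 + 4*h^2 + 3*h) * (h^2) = h^5 + 4*h^4 + 3*h^3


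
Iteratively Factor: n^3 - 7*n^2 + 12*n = (n - 3)*(n^2 - 4*n) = n*(n - 3)*(n - 4)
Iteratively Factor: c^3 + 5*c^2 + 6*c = (c + 3)*(c^2 + 2*c) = (c + 2)*(c + 3)*(c)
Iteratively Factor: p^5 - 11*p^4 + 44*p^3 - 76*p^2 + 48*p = (p - 2)*(p^4 - 9*p^3 + 26*p^2 - 24*p) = (p - 4)*(p - 2)*(p^3 - 5*p^2 + 6*p) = p*(p - 4)*(p - 2)*(p^2 - 5*p + 6) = p*(p - 4)*(p - 3)*(p - 2)*(p - 2)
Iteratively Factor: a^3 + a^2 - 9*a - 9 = (a - 3)*(a^2 + 4*a + 3) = (a - 3)*(a + 3)*(a + 1)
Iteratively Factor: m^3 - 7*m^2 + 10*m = (m - 2)*(m^2 - 5*m) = (m - 5)*(m - 2)*(m)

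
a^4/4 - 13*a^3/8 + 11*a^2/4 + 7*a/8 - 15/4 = (a/4 + 1/4)*(a - 3)*(a - 5/2)*(a - 2)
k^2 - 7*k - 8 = (k - 8)*(k + 1)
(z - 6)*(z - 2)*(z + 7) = z^3 - z^2 - 44*z + 84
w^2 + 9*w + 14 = (w + 2)*(w + 7)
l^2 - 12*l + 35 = (l - 7)*(l - 5)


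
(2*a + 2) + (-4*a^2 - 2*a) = 2 - 4*a^2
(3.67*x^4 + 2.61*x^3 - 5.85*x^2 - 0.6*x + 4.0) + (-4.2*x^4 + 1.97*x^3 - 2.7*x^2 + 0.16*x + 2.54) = -0.53*x^4 + 4.58*x^3 - 8.55*x^2 - 0.44*x + 6.54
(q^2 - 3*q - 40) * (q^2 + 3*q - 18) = q^4 - 67*q^2 - 66*q + 720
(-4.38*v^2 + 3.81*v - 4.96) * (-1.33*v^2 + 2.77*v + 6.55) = 5.8254*v^4 - 17.1999*v^3 - 11.5385*v^2 + 11.2163*v - 32.488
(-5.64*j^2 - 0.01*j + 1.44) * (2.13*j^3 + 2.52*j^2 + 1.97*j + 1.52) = -12.0132*j^5 - 14.2341*j^4 - 8.0688*j^3 - 4.9637*j^2 + 2.8216*j + 2.1888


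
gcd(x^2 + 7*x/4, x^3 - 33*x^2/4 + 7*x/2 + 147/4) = x + 7/4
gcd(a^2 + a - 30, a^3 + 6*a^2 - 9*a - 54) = a + 6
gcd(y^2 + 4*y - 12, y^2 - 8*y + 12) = y - 2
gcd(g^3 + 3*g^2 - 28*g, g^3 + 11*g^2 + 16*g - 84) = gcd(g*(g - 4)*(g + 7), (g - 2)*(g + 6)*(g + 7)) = g + 7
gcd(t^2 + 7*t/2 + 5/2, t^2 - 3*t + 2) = 1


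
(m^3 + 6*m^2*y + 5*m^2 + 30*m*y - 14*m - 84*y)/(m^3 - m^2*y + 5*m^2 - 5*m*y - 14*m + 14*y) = (-m - 6*y)/(-m + y)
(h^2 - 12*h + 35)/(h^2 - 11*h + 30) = (h - 7)/(h - 6)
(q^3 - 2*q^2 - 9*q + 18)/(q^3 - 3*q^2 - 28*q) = (-q^3 + 2*q^2 + 9*q - 18)/(q*(-q^2 + 3*q + 28))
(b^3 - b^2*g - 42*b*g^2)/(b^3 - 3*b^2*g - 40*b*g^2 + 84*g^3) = b/(b - 2*g)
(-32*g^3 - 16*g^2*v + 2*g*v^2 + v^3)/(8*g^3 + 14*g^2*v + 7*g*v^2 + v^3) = (-4*g + v)/(g + v)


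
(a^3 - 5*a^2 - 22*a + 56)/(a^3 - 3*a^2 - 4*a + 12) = (a^2 - 3*a - 28)/(a^2 - a - 6)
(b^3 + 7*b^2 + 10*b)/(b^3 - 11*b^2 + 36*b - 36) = b*(b^2 + 7*b + 10)/(b^3 - 11*b^2 + 36*b - 36)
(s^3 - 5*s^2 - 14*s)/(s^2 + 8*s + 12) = s*(s - 7)/(s + 6)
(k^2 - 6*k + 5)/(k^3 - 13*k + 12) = (k - 5)/(k^2 + k - 12)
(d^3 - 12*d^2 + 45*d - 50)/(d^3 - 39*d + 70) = (d - 5)/(d + 7)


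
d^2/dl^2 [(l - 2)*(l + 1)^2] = 6*l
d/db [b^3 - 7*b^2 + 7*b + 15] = 3*b^2 - 14*b + 7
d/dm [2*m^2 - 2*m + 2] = 4*m - 2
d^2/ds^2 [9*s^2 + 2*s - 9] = 18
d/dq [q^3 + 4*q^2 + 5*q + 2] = 3*q^2 + 8*q + 5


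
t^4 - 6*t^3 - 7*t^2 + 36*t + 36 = (t - 6)*(t - 3)*(t + 1)*(t + 2)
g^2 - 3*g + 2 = (g - 2)*(g - 1)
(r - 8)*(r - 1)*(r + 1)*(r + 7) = r^4 - r^3 - 57*r^2 + r + 56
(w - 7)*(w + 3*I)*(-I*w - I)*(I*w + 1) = w^4 - 6*w^3 + 2*I*w^3 - 4*w^2 - 12*I*w^2 - 18*w - 14*I*w - 21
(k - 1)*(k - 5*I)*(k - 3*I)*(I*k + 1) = I*k^4 + 9*k^3 - I*k^3 - 9*k^2 - 23*I*k^2 - 15*k + 23*I*k + 15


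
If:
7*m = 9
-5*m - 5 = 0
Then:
No Solution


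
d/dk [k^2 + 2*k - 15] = 2*k + 2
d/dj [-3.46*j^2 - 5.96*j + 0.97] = -6.92*j - 5.96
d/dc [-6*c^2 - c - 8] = -12*c - 1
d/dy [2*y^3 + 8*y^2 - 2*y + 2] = 6*y^2 + 16*y - 2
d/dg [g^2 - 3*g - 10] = 2*g - 3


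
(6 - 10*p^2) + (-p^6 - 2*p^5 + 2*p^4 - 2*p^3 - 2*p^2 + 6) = -p^6 - 2*p^5 + 2*p^4 - 2*p^3 - 12*p^2 + 12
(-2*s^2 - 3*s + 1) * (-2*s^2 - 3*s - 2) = 4*s^4 + 12*s^3 + 11*s^2 + 3*s - 2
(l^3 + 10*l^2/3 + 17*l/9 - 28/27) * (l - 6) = l^4 - 8*l^3/3 - 163*l^2/9 - 334*l/27 + 56/9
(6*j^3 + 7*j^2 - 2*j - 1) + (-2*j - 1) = 6*j^3 + 7*j^2 - 4*j - 2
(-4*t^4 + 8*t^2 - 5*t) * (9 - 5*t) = 20*t^5 - 36*t^4 - 40*t^3 + 97*t^2 - 45*t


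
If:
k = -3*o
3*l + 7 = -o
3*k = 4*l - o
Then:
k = -21/5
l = -14/5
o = 7/5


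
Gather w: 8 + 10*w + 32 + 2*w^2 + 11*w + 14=2*w^2 + 21*w + 54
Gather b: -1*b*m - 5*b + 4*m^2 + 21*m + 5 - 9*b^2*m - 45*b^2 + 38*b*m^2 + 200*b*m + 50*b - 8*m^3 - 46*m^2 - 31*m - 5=b^2*(-9*m - 45) + b*(38*m^2 + 199*m + 45) - 8*m^3 - 42*m^2 - 10*m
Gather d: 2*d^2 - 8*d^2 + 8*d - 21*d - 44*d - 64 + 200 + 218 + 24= -6*d^2 - 57*d + 378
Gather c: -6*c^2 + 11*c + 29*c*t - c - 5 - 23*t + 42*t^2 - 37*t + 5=-6*c^2 + c*(29*t + 10) + 42*t^2 - 60*t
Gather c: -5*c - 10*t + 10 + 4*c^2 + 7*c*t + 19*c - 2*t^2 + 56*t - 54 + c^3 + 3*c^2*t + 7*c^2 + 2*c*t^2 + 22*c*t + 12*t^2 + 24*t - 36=c^3 + c^2*(3*t + 11) + c*(2*t^2 + 29*t + 14) + 10*t^2 + 70*t - 80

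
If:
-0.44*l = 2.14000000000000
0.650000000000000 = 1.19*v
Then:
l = -4.86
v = 0.55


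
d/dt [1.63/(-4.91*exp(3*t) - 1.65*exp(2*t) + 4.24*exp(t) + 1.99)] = (24.0099*exp(2*t) + 5.379*exp(t) - 6.9112)*exp(t)/(4.91*exp(3*t) + 1.65*exp(2*t) - 4.24*exp(t) - 1.99)^2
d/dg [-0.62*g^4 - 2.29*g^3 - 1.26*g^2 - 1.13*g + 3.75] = -2.48*g^3 - 6.87*g^2 - 2.52*g - 1.13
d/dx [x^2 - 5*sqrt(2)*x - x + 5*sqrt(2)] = 2*x - 5*sqrt(2) - 1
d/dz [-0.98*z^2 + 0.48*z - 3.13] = 0.48 - 1.96*z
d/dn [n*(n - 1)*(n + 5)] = 3*n^2 + 8*n - 5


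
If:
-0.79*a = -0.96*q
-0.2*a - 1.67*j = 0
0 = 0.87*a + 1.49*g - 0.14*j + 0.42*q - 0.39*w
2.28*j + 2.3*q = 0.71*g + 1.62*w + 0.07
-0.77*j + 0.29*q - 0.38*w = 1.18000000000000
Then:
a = -8.73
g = 4.42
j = 1.05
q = -7.18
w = -10.70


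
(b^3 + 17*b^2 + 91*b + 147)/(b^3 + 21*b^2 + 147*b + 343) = (b + 3)/(b + 7)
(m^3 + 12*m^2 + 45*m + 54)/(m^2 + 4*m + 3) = (m^2 + 9*m + 18)/(m + 1)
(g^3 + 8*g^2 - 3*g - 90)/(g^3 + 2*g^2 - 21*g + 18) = (g + 5)/(g - 1)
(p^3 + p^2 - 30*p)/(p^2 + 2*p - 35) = p*(p + 6)/(p + 7)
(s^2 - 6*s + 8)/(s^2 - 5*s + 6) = (s - 4)/(s - 3)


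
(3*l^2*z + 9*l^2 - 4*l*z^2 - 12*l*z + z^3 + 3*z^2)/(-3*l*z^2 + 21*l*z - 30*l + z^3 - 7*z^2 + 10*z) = (-l*z - 3*l + z^2 + 3*z)/(z^2 - 7*z + 10)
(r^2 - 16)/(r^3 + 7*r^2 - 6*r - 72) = (r - 4)/(r^2 + 3*r - 18)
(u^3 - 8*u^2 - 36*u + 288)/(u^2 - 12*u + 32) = (u^2 - 36)/(u - 4)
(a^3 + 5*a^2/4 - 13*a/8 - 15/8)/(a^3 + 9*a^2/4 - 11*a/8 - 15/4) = (a + 1)/(a + 2)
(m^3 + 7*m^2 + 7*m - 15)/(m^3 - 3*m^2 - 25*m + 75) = (m^2 + 2*m - 3)/(m^2 - 8*m + 15)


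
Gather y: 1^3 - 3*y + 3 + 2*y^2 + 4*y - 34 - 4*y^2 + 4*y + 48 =-2*y^2 + 5*y + 18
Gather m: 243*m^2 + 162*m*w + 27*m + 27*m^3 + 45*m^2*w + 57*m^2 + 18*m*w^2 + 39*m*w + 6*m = 27*m^3 + m^2*(45*w + 300) + m*(18*w^2 + 201*w + 33)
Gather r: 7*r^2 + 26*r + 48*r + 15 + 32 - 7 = 7*r^2 + 74*r + 40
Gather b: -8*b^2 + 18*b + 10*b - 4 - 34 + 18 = -8*b^2 + 28*b - 20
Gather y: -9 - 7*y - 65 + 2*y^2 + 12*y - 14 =2*y^2 + 5*y - 88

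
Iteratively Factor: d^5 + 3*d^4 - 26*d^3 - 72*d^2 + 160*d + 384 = (d + 2)*(d^4 + d^3 - 28*d^2 - 16*d + 192) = (d - 3)*(d + 2)*(d^3 + 4*d^2 - 16*d - 64) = (d - 3)*(d + 2)*(d + 4)*(d^2 - 16) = (d - 4)*(d - 3)*(d + 2)*(d + 4)*(d + 4)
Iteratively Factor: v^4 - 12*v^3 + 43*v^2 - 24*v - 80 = (v + 1)*(v^3 - 13*v^2 + 56*v - 80) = (v - 4)*(v + 1)*(v^2 - 9*v + 20) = (v - 5)*(v - 4)*(v + 1)*(v - 4)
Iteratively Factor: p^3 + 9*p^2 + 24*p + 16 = (p + 4)*(p^2 + 5*p + 4) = (p + 1)*(p + 4)*(p + 4)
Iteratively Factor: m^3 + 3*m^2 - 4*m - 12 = (m - 2)*(m^2 + 5*m + 6) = (m - 2)*(m + 3)*(m + 2)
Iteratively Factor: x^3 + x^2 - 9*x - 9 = (x + 3)*(x^2 - 2*x - 3) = (x + 1)*(x + 3)*(x - 3)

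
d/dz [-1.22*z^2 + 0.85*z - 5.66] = 0.85 - 2.44*z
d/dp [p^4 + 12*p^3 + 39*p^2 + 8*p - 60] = 4*p^3 + 36*p^2 + 78*p + 8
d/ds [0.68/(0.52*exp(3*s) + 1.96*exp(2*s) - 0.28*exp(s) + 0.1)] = (-1.0608*exp(2*s) - 2.6656*exp(s) + 0.1904)*exp(s)/(0.52*exp(3*s) + 1.96*exp(2*s) - 0.28*exp(s) + 0.1)^2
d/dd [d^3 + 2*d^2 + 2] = d*(3*d + 4)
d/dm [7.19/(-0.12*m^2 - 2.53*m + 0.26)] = (1.7256*m + 18.1907)/(0.12*m^2 + 2.53*m - 0.26)^2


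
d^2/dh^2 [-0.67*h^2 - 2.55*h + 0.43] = -1.34000000000000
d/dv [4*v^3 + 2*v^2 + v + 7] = 12*v^2 + 4*v + 1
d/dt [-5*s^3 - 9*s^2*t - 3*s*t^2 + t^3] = -9*s^2 - 6*s*t + 3*t^2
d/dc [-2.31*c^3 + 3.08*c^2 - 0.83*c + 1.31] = -6.93*c^2 + 6.16*c - 0.83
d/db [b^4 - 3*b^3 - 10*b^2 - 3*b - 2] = 4*b^3 - 9*b^2 - 20*b - 3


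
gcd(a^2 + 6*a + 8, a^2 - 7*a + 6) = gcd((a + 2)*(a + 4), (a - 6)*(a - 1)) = 1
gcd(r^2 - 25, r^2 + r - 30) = r - 5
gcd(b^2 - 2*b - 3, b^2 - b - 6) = b - 3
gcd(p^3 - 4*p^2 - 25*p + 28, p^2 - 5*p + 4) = p - 1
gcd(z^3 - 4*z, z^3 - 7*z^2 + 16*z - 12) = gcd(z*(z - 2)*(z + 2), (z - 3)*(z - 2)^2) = z - 2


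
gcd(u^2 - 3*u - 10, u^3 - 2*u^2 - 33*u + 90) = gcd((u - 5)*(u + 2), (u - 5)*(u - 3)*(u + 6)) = u - 5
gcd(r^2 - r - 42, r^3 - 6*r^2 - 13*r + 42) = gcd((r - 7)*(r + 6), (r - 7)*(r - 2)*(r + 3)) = r - 7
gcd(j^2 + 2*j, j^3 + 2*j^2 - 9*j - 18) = j + 2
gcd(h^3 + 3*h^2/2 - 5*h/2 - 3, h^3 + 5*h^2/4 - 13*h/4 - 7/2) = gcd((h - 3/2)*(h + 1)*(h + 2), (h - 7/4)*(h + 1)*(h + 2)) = h^2 + 3*h + 2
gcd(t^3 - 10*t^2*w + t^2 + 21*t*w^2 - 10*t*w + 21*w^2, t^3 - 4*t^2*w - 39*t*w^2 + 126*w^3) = t^2 - 10*t*w + 21*w^2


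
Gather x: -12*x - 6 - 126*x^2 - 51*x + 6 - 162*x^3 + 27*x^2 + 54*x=-162*x^3 - 99*x^2 - 9*x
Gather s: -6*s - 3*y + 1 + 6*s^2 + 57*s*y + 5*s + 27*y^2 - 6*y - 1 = 6*s^2 + s*(57*y - 1) + 27*y^2 - 9*y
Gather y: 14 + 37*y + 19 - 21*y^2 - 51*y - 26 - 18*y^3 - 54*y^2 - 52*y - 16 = -18*y^3 - 75*y^2 - 66*y - 9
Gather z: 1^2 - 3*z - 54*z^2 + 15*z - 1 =-54*z^2 + 12*z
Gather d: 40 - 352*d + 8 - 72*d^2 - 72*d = -72*d^2 - 424*d + 48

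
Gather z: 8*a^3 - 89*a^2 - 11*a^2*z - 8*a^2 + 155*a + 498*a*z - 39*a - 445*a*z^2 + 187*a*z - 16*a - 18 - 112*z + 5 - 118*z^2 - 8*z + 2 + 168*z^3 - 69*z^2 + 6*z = 8*a^3 - 97*a^2 + 100*a + 168*z^3 + z^2*(-445*a - 187) + z*(-11*a^2 + 685*a - 114) - 11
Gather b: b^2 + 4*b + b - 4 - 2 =b^2 + 5*b - 6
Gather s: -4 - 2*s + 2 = -2*s - 2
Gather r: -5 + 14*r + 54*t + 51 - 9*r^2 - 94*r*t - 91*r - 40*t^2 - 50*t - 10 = -9*r^2 + r*(-94*t - 77) - 40*t^2 + 4*t + 36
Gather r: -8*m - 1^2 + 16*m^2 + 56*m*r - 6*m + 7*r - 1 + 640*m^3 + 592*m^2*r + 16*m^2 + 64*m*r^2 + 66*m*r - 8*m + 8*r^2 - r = 640*m^3 + 32*m^2 - 22*m + r^2*(64*m + 8) + r*(592*m^2 + 122*m + 6) - 2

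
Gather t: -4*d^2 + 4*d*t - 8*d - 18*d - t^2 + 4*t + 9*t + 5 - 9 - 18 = -4*d^2 - 26*d - t^2 + t*(4*d + 13) - 22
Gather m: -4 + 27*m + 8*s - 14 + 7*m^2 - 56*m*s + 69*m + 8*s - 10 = 7*m^2 + m*(96 - 56*s) + 16*s - 28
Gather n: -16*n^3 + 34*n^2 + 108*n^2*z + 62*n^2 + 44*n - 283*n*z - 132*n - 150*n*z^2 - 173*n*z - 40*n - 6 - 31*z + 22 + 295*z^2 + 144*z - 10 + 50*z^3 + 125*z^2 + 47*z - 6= -16*n^3 + n^2*(108*z + 96) + n*(-150*z^2 - 456*z - 128) + 50*z^3 + 420*z^2 + 160*z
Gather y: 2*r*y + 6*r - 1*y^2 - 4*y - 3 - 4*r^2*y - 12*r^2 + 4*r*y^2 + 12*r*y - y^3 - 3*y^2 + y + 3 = -12*r^2 + 6*r - y^3 + y^2*(4*r - 4) + y*(-4*r^2 + 14*r - 3)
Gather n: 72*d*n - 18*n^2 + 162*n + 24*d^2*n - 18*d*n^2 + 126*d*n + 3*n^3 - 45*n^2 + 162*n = 3*n^3 + n^2*(-18*d - 63) + n*(24*d^2 + 198*d + 324)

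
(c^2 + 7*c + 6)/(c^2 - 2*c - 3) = (c + 6)/(c - 3)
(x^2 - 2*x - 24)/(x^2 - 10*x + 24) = (x + 4)/(x - 4)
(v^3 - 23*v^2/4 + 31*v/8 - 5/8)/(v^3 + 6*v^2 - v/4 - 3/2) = (4*v^2 - 21*v + 5)/(2*(2*v^2 + 13*v + 6))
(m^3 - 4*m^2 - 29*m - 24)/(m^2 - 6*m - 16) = (m^2 + 4*m + 3)/(m + 2)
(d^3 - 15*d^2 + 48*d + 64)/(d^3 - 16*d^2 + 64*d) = (d + 1)/d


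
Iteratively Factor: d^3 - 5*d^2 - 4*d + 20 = (d - 5)*(d^2 - 4) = (d - 5)*(d + 2)*(d - 2)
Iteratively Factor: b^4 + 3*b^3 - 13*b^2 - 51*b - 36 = (b + 3)*(b^3 - 13*b - 12) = (b + 1)*(b + 3)*(b^2 - b - 12) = (b + 1)*(b + 3)^2*(b - 4)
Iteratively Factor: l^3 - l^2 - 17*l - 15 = (l + 1)*(l^2 - 2*l - 15) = (l + 1)*(l + 3)*(l - 5)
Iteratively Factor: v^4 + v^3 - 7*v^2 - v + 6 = (v + 3)*(v^3 - 2*v^2 - v + 2) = (v - 1)*(v + 3)*(v^2 - v - 2) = (v - 1)*(v + 1)*(v + 3)*(v - 2)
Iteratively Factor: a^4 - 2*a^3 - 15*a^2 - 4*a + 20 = (a + 2)*(a^3 - 4*a^2 - 7*a + 10) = (a - 5)*(a + 2)*(a^2 + a - 2) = (a - 5)*(a + 2)^2*(a - 1)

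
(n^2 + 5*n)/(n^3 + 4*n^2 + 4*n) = (n + 5)/(n^2 + 4*n + 4)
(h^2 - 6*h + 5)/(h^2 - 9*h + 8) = (h - 5)/(h - 8)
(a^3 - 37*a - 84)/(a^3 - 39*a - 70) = (-a^3 + 37*a + 84)/(-a^3 + 39*a + 70)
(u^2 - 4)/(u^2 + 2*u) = (u - 2)/u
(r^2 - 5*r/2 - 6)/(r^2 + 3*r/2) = (r - 4)/r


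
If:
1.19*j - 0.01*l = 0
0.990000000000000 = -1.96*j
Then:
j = -0.51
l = -60.11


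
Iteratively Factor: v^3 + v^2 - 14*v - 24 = (v + 3)*(v^2 - 2*v - 8) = (v + 2)*(v + 3)*(v - 4)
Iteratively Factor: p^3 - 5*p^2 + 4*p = (p - 4)*(p^2 - p) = (p - 4)*(p - 1)*(p)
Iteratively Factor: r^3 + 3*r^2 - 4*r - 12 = (r - 2)*(r^2 + 5*r + 6) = (r - 2)*(r + 2)*(r + 3)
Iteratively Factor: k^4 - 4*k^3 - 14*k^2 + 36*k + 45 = (k - 3)*(k^3 - k^2 - 17*k - 15) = (k - 3)*(k + 1)*(k^2 - 2*k - 15) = (k - 3)*(k + 1)*(k + 3)*(k - 5)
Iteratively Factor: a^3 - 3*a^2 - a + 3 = (a + 1)*(a^2 - 4*a + 3) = (a - 3)*(a + 1)*(a - 1)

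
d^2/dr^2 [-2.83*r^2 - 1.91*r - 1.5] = -5.66000000000000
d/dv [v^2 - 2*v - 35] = 2*v - 2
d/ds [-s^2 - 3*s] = -2*s - 3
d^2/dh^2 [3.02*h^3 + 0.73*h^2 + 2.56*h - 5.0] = 18.12*h + 1.46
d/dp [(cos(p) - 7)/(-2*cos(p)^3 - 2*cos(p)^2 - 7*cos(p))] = (25*cos(p) + 20*cos(2*p) - cos(3*p) + 69)*sin(p)/((2*cos(p) + cos(2*p) + 8)^2*cos(p)^2)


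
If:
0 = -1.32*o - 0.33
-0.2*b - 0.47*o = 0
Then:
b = 0.59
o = -0.25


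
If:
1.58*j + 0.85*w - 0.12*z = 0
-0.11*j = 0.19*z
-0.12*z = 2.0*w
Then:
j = 0.00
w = 0.00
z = 0.00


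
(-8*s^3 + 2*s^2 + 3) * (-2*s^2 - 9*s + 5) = 16*s^5 + 68*s^4 - 58*s^3 + 4*s^2 - 27*s + 15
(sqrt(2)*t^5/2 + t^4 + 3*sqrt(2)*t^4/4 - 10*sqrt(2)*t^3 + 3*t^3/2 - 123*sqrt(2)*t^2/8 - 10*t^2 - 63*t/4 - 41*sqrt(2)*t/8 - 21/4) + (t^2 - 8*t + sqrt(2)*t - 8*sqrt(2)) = sqrt(2)*t^5/2 + t^4 + 3*sqrt(2)*t^4/4 - 10*sqrt(2)*t^3 + 3*t^3/2 - 123*sqrt(2)*t^2/8 - 9*t^2 - 95*t/4 - 33*sqrt(2)*t/8 - 8*sqrt(2) - 21/4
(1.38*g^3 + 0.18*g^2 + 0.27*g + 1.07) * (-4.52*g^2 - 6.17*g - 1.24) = -6.2376*g^5 - 9.3282*g^4 - 4.0422*g^3 - 6.7255*g^2 - 6.9367*g - 1.3268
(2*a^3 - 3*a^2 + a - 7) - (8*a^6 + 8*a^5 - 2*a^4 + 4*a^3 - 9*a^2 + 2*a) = -8*a^6 - 8*a^5 + 2*a^4 - 2*a^3 + 6*a^2 - a - 7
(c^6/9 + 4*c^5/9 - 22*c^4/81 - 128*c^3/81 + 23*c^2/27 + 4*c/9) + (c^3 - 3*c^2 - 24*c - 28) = c^6/9 + 4*c^5/9 - 22*c^4/81 - 47*c^3/81 - 58*c^2/27 - 212*c/9 - 28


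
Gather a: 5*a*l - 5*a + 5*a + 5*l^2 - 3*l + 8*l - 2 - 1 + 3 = 5*a*l + 5*l^2 + 5*l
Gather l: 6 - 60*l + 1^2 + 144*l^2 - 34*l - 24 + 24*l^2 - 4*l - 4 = 168*l^2 - 98*l - 21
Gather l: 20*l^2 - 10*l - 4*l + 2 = 20*l^2 - 14*l + 2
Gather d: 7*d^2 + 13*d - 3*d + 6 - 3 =7*d^2 + 10*d + 3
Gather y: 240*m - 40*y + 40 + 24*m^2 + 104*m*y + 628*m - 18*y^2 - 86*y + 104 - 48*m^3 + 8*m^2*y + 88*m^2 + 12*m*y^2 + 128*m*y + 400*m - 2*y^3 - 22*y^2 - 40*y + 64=-48*m^3 + 112*m^2 + 1268*m - 2*y^3 + y^2*(12*m - 40) + y*(8*m^2 + 232*m - 166) + 208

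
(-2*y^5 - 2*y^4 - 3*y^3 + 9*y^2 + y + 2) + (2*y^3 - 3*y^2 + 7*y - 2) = -2*y^5 - 2*y^4 - y^3 + 6*y^2 + 8*y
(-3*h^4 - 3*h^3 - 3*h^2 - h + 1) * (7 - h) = 3*h^5 - 18*h^4 - 18*h^3 - 20*h^2 - 8*h + 7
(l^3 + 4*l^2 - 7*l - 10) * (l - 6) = l^4 - 2*l^3 - 31*l^2 + 32*l + 60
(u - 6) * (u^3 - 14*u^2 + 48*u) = u^4 - 20*u^3 + 132*u^2 - 288*u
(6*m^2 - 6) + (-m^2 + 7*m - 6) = 5*m^2 + 7*m - 12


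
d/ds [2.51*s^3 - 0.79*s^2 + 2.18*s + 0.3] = 7.53*s^2 - 1.58*s + 2.18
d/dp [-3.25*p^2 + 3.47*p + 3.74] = 3.47 - 6.5*p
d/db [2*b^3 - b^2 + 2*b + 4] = 6*b^2 - 2*b + 2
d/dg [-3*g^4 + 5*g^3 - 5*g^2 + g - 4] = -12*g^3 + 15*g^2 - 10*g + 1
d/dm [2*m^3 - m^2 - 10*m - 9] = 6*m^2 - 2*m - 10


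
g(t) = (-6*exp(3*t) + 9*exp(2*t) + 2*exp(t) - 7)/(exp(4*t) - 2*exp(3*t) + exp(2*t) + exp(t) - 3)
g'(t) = (-18*exp(3*t) + 18*exp(2*t) + 2*exp(t))/(exp(4*t) - 2*exp(3*t) + exp(2*t) + exp(t) - 3) + (-6*exp(3*t) + 9*exp(2*t) + 2*exp(t) - 7)*(-4*exp(4*t) + 6*exp(3*t) - 2*exp(2*t) - exp(t))/(exp(4*t) - 2*exp(3*t) + exp(2*t) + exp(t) - 3)^2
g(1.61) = -1.30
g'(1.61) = 1.38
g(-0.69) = 1.84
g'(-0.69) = -0.96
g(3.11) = -0.27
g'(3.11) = 0.28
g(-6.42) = 2.33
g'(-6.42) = 0.00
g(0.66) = -5.85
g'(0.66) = 31.55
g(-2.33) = 2.32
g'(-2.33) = -0.03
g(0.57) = -13.84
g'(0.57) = 250.02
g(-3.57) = 2.33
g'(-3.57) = -0.00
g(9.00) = 0.00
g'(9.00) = 0.00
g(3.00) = -0.31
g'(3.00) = 0.31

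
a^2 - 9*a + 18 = (a - 6)*(a - 3)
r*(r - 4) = r^2 - 4*r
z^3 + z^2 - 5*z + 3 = (z - 1)^2*(z + 3)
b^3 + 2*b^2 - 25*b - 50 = (b - 5)*(b + 2)*(b + 5)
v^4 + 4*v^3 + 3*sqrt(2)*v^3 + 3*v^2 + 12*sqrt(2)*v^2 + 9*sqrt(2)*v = v*(v + 1)*(v + 3)*(v + 3*sqrt(2))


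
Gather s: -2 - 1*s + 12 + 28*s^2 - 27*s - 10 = 28*s^2 - 28*s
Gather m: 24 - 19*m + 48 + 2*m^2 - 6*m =2*m^2 - 25*m + 72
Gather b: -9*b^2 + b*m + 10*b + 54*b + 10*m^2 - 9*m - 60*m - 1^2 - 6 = -9*b^2 + b*(m + 64) + 10*m^2 - 69*m - 7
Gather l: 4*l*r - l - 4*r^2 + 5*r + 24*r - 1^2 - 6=l*(4*r - 1) - 4*r^2 + 29*r - 7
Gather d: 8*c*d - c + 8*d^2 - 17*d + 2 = -c + 8*d^2 + d*(8*c - 17) + 2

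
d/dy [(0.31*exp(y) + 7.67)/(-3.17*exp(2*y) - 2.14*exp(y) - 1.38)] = (0.9827*exp(2*y) + 48.6278*exp(y) + 15.986)*exp(y)/(10.0489*exp(4*y) + 13.5676*exp(3*y) + 13.3288*exp(2*y) + 5.9064*exp(y) + 1.9044)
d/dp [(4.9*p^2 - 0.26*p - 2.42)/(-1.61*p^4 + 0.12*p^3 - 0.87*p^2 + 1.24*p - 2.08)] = (15.778*p^5 - 1.8438*p^4 - 15.5224*p^3 + 6.721*p^2 - 24.5948*p + 3.5416)/(2.5921*p^8 - 0.3864*p^7 + 2.8158*p^6 - 4.2016*p^5 + 7.7521*p^4 - 2.6568*p^3 + 5.1568*p^2 - 5.1584*p + 4.3264)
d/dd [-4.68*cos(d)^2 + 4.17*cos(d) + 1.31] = (9.36*cos(d) - 4.17)*sin(d)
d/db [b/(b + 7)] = 7/(b + 7)^2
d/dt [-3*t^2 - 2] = -6*t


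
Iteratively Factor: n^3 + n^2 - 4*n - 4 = (n + 2)*(n^2 - n - 2) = (n - 2)*(n + 2)*(n + 1)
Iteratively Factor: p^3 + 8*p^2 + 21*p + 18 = (p + 3)*(p^2 + 5*p + 6) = (p + 2)*(p + 3)*(p + 3)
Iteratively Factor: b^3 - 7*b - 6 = (b - 3)*(b^2 + 3*b + 2) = (b - 3)*(b + 2)*(b + 1)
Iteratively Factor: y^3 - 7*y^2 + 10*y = (y)*(y^2 - 7*y + 10) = y*(y - 5)*(y - 2)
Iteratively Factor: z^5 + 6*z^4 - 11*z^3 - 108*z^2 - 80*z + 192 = (z - 1)*(z^4 + 7*z^3 - 4*z^2 - 112*z - 192) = (z - 1)*(z + 4)*(z^3 + 3*z^2 - 16*z - 48) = (z - 4)*(z - 1)*(z + 4)*(z^2 + 7*z + 12) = (z - 4)*(z - 1)*(z + 4)^2*(z + 3)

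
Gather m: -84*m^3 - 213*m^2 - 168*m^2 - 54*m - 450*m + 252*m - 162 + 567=-84*m^3 - 381*m^2 - 252*m + 405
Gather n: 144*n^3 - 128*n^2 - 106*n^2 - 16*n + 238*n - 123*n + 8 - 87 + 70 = 144*n^3 - 234*n^2 + 99*n - 9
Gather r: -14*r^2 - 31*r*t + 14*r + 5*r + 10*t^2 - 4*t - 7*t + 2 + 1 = -14*r^2 + r*(19 - 31*t) + 10*t^2 - 11*t + 3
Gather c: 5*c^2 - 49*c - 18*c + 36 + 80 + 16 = 5*c^2 - 67*c + 132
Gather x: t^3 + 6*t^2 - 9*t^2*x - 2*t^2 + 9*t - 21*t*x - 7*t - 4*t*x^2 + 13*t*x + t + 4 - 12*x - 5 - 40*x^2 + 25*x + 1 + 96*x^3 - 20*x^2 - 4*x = t^3 + 4*t^2 + 3*t + 96*x^3 + x^2*(-4*t - 60) + x*(-9*t^2 - 8*t + 9)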